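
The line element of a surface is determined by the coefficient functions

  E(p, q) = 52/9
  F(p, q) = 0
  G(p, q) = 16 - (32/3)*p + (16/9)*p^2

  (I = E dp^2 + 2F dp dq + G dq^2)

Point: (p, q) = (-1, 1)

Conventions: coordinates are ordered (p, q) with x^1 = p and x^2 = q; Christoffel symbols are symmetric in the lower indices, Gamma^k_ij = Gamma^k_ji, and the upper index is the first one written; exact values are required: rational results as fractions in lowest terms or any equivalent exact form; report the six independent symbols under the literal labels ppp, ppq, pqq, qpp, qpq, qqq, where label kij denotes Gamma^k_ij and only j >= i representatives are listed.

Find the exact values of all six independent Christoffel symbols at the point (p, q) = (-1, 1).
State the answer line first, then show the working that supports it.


Answer: Gamma_ppp = 0, Gamma_ppq = 0, Gamma_pqq = 16/13, Gamma_qpp = 0, Gamma_qpq = -1/4, Gamma_qqq = 0

E = 52/9, F = 0, G = 256/9 at the point
E_p = 0, E_q = 0, F_p = 0, F_q = 0, G_p = -128/9, G_q = 0
EG - F^2 = 13312/81;  g^inv = (81/13312) * [[256/9, 0], [0, 52/9]]
first-kind symbols [ij,l] = (1/2)(d_i g_jl + d_j g_il - d_l g_ij): [pp,p] = E_p/2 = 0, [pp,q] = F_p - E_q/2 = 0, [pq,p] = E_q/2 = 0, [pq,q] = G_p/2 = -64/9, [qq,p] = F_q - G_p/2 = 64/9, [qq,q] = G_q/2 = 0
Gamma^p_ij = (G*[ij,p] - F*[ij,q])/(EG - F^2), Gamma^q_ij = (E*[ij,q] - F*[ij,p])/(EG - F^2)


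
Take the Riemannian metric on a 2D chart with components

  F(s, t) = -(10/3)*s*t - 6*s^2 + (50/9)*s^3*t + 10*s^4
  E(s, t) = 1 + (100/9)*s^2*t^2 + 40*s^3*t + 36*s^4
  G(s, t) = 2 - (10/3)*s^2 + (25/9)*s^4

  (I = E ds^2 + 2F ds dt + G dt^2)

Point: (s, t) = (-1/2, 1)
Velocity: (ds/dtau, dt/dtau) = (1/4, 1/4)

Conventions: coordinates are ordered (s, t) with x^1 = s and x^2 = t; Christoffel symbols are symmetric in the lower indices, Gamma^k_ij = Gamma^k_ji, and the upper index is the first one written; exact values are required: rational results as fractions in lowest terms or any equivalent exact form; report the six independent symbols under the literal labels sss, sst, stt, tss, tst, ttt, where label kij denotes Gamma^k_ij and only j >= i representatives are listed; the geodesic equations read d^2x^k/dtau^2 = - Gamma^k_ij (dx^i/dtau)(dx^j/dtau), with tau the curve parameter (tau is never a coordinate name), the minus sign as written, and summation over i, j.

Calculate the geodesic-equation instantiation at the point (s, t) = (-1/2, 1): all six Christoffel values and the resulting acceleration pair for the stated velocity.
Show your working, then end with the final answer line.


E = 37/36, F = 7/72, G = 193/144 at the point
E_s = 8/9, E_t = 5/9, F_s = 11/6, F_t = 35/36, G_s = 35/18, G_t = 0
EG - F^2 = 197/144;  g^inv = (144/197) * [[193/144, -7/72], [-7/72, 37/36]]
first-kind symbols [ij,l] = (1/2)(d_i g_jl + d_j g_il - d_l g_ij): [ss,s] = E_s/2 = 4/9, [ss,t] = F_s - E_t/2 = 14/9, [st,s] = E_t/2 = 5/18, [st,t] = G_s/2 = 35/36, [tt,s] = F_t - G_s/2 = 0, [tt,t] = G_t/2 = 0
Gamma^s_ij = (G*[ij,s] - F*[ij,t])/(EG - F^2), Gamma^t_ij = (E*[ij,t] - F*[ij,s])/(EG - F^2)
Gamma_sss = 64/197, Gamma_sst = 40/197, Gamma_stt = 0, Gamma_tss = 224/197, Gamma_tst = 140/197, Gamma_ttt = 0
d^2s/dtau^2 = -(Gamma_sss*(1/4)^2 + 2*Gamma_sst*(1/4)*(1/4) + Gamma_stt*(1/4)^2) = -9/197
d^2t/dtau^2 = -(Gamma_tss*(1/4)^2 + 2*Gamma_tst*(1/4)*(1/4) + Gamma_ttt*(1/4)^2) = -63/394

Answer: Gamma_sss = 64/197, Gamma_sst = 40/197, Gamma_stt = 0, Gamma_tss = 224/197, Gamma_tst = 140/197, Gamma_ttt = 0; accelerations (d^2s/dtau^2, d^2t/dtau^2) = (-9/197, -63/394)


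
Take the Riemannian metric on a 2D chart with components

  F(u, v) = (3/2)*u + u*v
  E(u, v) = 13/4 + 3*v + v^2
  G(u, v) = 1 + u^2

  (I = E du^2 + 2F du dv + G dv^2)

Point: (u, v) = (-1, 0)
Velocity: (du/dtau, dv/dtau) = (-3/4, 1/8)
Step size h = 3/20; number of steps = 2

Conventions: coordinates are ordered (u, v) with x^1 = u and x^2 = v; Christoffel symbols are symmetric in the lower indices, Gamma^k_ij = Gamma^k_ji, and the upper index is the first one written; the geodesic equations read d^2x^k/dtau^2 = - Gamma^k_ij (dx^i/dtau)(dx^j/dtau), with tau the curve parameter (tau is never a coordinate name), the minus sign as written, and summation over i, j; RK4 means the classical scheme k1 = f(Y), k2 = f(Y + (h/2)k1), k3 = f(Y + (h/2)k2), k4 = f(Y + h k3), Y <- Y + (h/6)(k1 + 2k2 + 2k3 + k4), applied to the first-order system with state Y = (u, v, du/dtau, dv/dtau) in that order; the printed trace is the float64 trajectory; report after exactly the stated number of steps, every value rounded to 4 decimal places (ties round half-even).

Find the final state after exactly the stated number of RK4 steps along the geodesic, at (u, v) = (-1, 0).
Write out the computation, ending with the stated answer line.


f(Y) = (du/dtau, dv/dtau, -Gamma^u_ij Y'^i Y'^j, -Gamma^v_ij Y'^i Y'^j) with the Gammas evaluated at the stage position; h = 0.150000; intermediate values shown to 6 dp
step 0: u = -1.0000, v = 0.0000, du/dtau = -0.7500, dv/dtau = 0.1250
step 1:
  k1: at (u, v) = (-1.000000, 0.000000), (du/dtau, dv/dtau) = (-0.750000, 0.125000); Gamma_uuu = 0.000000, Gamma_uuv = 0.352941, Gamma_uvv = 0.000000, Gamma_vuu = 0.000000, Gamma_vuv = -0.235294, Gamma_vvv = 0.000000; k1 = (-0.750000, 0.125000, 0.066176, -0.044118)
  k2: at (u, v) = (-1.056250, 0.009375), (du/dtau, dv/dtau) = (-0.745037, 0.121691); Gamma_uuu = 0.000000, Gamma_uuv = 0.343518, Gamma_uvv = 0.000000, Gamma_vuu = 0.000000, Gamma_vuv = -0.240391, Gamma_vvv = 0.000000; k2 = (-0.745037, 0.121691, 0.062290, -0.043590)
  k3: at (u, v) = (-1.055878, 0.009127), (du/dtau, dv/dtau) = (-0.745328, 0.121731); Gamma_uuu = 0.000000, Gamma_uuv = 0.343581, Gamma_uvv = 0.000000, Gamma_vuu = 0.000000, Gamma_vuv = -0.240391, Gamma_vvv = 0.000000; k3 = (-0.745328, 0.121731, 0.062346, -0.043621)
  k4: at (u, v) = (-1.111799, 0.018260), (du/dtau, dv/dtau) = (-0.740648, 0.118457); Gamma_uuu = 0.000000, Gamma_uuv = 0.334329, Gamma_uvv = 0.000000, Gamma_vuu = 0.000000, Gamma_vuv = -0.244824, Gamma_vvv = 0.000000; k4 = (-0.740648, 0.118457, 0.058665, -0.042959)
  Y <- Y + (h/6)(k1 + 2k2 + 2k3 + k4): u = -1.1118, v = 0.0183, du/dtau = -0.7406, dv/dtau = 0.1185
step 2:
  k1: at (u, v) = (-1.111784, 0.018258), (du/dtau, dv/dtau) = (-0.740647, 0.118463); Gamma_uuu = 0.000000, Gamma_uuv = 0.334332, Gamma_uvv = 0.000000, Gamma_vuu = 0.000000, Gamma_vuv = -0.244823, Gamma_vvv = 0.000000; k1 = (-0.740647, 0.118463, 0.058668, -0.042961)
  k2: at (u, v) = (-1.167333, 0.027142), (du/dtau, dv/dtau) = (-0.736247, 0.115240); Gamma_uuu = 0.000000, Gamma_uuv = 0.325282, Gamma_uvv = 0.000000, Gamma_vuu = 0.000000, Gamma_vuv = -0.248642, Gamma_vvv = 0.000000; k2 = (-0.736247, 0.115240, 0.055197, -0.042192)
  k3: at (u, v) = (-1.167003, 0.026901), (du/dtau, dv/dtau) = (-0.736507, 0.115298); Gamma_uuu = 0.000000, Gamma_uuv = 0.325335, Gamma_uvv = 0.000000, Gamma_vuu = 0.000000, Gamma_vuv = -0.248652, Gamma_vvv = 0.000000; k3 = (-0.736507, 0.115298, 0.055253, -0.042230)
  k4: at (u, v) = (-1.222261, 0.035552), (du/dtau, dv/dtau) = (-0.732359, 0.112128); Gamma_uuu = 0.000000, Gamma_uuv = 0.316489, Gamma_uvv = 0.000000, Gamma_vuu = 0.000000, Gamma_vuv = -0.251917, Gamma_vvv = 0.000000; k4 = (-0.732359, 0.112128, 0.051979, -0.041374)
  Y <- Y + (h/6)(k1 + 2k2 + 2k3 + k4): u = -1.2222, v = 0.0355, du/dtau = -0.7324, dv/dtau = 0.1121

Answer: u = -1.2222, v = 0.0355, du/dtau = -0.7324, dv/dtau = 0.1121


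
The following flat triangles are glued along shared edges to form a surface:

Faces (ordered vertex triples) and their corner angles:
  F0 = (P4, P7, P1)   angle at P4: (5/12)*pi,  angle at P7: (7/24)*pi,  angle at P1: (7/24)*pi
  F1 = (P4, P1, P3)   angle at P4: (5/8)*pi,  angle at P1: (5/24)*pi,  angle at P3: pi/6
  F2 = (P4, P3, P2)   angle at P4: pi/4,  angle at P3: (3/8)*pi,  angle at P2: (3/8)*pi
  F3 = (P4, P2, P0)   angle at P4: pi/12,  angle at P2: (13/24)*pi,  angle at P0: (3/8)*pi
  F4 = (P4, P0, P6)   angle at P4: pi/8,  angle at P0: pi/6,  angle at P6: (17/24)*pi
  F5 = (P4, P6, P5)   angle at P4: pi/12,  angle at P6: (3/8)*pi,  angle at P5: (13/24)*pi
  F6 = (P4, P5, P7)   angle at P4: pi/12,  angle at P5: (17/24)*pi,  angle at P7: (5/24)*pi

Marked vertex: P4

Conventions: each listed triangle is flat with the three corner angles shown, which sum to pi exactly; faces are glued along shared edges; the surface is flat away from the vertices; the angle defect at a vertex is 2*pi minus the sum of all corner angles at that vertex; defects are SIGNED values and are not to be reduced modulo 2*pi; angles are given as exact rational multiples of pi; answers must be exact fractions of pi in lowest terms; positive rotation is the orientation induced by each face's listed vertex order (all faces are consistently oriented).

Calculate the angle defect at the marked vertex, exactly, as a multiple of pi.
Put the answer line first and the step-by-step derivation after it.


Answer: defect(P4) = pi/3

Sum of corner angles at P4: (5/3)*pi
defect = 2*pi - (5/3)*pi


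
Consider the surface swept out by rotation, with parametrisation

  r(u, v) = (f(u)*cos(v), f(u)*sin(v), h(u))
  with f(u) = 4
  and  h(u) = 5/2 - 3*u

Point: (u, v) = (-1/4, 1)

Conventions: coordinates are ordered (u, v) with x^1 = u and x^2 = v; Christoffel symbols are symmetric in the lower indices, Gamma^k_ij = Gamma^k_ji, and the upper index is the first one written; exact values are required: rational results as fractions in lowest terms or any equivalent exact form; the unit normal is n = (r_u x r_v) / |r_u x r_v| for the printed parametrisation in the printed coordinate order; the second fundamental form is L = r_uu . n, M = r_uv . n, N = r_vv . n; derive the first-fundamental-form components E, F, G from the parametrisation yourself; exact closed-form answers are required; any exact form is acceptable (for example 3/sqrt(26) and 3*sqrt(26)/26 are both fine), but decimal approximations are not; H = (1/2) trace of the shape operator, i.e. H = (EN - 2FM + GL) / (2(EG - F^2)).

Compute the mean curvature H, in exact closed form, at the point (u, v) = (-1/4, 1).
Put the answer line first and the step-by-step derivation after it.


Answer: H = -1/8

f = 4, f' = 0, f'' = 0, h' = -3, h'' = 0
E = 9, F = 0, G = 16; answer radicand W^2 = 9
unnormalised second-form numerators: l = 0, m = 0, n = -12; L = l/sqrt(9), and similarly M = m/sqrt(W^2), N = n/sqrt(W^2)
H = (E*n - 2*F*m + G*l) / (2*(EG - F^2)*sqrt(W^2)); E*n - 2*F*m + G*l = -108, EG - F^2 = 144, so H = (-3/8)/sqrt(9)


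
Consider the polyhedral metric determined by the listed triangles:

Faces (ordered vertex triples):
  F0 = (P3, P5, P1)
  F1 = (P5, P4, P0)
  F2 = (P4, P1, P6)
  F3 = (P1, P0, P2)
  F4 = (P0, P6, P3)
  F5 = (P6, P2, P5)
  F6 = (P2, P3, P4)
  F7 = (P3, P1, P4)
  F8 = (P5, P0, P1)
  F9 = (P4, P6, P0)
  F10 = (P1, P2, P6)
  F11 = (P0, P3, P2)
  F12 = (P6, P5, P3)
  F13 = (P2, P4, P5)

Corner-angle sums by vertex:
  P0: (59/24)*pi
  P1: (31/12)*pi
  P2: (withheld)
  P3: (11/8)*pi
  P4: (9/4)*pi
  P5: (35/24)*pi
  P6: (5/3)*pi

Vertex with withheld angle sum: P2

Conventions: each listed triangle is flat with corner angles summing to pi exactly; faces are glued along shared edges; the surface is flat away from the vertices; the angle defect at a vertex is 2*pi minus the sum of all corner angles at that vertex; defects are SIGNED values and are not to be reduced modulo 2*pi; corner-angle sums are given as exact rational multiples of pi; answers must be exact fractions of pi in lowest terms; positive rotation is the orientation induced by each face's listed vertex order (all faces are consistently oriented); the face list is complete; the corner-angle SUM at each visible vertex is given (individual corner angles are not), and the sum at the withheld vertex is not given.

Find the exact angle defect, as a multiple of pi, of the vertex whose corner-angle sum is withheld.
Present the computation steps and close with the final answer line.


V = 7, E = 21, F = 14; chi = V - E + F = 0
Gauss-Bonnet: total defect = 2*pi*chi = 0; visible defects sum to (5/24)*pi

Answer: defect(P2) = (-5/24)*pi


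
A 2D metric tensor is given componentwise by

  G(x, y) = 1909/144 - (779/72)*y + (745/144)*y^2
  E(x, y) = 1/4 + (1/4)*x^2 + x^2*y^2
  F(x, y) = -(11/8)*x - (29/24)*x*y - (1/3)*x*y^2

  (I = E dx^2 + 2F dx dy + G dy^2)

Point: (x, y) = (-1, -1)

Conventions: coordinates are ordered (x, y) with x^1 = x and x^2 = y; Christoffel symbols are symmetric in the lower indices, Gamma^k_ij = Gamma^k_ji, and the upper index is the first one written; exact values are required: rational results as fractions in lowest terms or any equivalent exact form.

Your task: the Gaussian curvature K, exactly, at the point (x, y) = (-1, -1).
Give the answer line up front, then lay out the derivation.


Answer: K = -1349/730806

E = 3/2, F = 1/2, G = 117/4, EG - F^2 = 349/8 at the point
E_x = -5/2, E_y = -2, F_x = -1/2, F_y = 13/24, G_x = 0, G_y = -127/6
E_yy = 2, F_xy = -13/24, G_xx = 0
Brioschi: K = (det M1 - det M2) / (EG - F^2)^2 with the standard first/second-derivative matrices M1, M2.
M1 = [[-E_yy/2 + F_xy - G_xx/2, E_x/2, F_x - E_y/2], [F_y - G_x/2, E, F], [G_y/2, F, G]] = [[-37/24, -5/4, 1/2], [13/24, 3/2, 1/2], [-127/12, 1/2, 117/4]]; det M1 = -12581/384
M2 = [[0, E_y/2, G_x/2], [E_y/2, E, F], [G_x/2, F, G]] = [[0, -1, 0], [-1, 3/2, 1/2], [0, 1/2, 117/4]]; det M2 = -117/4
det M1 - det M2 = -1349/384; K = -1349/384 / (349/8)^2 = -1349/730806


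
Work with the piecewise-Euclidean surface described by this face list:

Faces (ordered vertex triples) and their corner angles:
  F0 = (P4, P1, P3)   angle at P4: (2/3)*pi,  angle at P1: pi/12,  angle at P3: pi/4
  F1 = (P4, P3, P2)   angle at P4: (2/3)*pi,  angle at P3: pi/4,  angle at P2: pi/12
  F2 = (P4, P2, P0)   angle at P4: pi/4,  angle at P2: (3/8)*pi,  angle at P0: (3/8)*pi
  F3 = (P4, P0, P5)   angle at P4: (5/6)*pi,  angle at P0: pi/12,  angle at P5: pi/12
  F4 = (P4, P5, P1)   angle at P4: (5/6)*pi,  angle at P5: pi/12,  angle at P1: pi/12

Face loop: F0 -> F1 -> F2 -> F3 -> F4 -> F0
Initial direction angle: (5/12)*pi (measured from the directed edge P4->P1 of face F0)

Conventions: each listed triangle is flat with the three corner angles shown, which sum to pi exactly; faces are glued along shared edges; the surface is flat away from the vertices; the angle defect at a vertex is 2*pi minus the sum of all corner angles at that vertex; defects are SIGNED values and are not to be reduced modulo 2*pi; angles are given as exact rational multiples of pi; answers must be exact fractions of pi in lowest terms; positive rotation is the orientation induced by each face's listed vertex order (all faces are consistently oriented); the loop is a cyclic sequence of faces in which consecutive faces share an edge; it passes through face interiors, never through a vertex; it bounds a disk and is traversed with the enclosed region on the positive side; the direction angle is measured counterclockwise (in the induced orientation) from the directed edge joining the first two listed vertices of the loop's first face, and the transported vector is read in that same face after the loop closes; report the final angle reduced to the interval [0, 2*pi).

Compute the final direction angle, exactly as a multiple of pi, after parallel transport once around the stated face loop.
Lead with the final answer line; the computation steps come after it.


Answer: final direction angle = (7/6)*pi

enclosed vertex P4: corner angles sum to (13/4)*pi, defect = 2*pi - (13/4)*pi = (-5/4)*pi
the rotation equals the total enclosed defect, so the final angle is initial + defects (mod 2*pi)
final angle = (5/12)*pi - (5/4)*pi = (7/6)*pi (mod 2*pi)


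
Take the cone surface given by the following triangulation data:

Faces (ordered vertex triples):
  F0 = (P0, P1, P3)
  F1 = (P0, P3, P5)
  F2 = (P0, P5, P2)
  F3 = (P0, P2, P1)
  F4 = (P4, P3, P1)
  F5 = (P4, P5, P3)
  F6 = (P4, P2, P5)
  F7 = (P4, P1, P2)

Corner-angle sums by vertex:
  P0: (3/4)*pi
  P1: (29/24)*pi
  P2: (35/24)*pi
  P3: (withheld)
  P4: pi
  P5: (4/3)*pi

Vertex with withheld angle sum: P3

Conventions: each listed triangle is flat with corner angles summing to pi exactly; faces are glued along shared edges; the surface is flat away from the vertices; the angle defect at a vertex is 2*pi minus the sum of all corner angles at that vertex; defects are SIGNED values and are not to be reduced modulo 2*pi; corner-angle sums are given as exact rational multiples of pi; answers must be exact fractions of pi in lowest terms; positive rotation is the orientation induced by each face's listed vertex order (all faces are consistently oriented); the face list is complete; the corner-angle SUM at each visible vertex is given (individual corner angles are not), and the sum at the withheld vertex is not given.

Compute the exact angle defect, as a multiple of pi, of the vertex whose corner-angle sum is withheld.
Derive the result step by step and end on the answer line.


V = 6, E = 12, F = 8; chi = V - E + F = 2
Gauss-Bonnet: total defect = 2*pi*chi = 4*pi; visible defects sum to (17/4)*pi

Answer: defect(P3) = -pi/4


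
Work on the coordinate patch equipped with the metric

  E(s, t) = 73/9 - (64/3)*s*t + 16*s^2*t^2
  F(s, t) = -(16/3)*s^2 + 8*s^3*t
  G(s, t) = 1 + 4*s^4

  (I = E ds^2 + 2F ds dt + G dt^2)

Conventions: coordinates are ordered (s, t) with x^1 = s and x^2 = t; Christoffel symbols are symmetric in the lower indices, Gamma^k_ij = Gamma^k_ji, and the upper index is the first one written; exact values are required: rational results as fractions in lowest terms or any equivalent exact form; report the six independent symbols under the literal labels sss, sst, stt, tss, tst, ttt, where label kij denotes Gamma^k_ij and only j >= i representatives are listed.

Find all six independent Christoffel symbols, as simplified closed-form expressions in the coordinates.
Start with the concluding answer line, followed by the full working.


Answer: Gamma_sss = (144*s*t^2 - 96*t)/(36*s^4 + 144*s^2*t^2 - 192*s*t + 73), Gamma_sst = (144*s^2*t - 96*s)/(36*s^4 + 144*s^2*t^2 - 192*s*t + 73), Gamma_stt = 0, Gamma_tss = 72*s^2*t/(36*s^4 + 144*s^2*t^2 - 192*s*t + 73), Gamma_tst = 72*s^3/(36*s^4 + 144*s^2*t^2 - 192*s*t + 73), Gamma_ttt = 0

E = 73/9 - (64/3)*s*t + 16*s^2*t^2; F = -(16/3)*s^2 + 8*s^3*t; G = 1 + 4*s^4
Gamma^k_ij = (1/2) g^{kl} (d_i g_jl + d_j g_il - d_l g_ij), with g^inv = (1/(EG-F^2)) [[G, -F], [-F, E]]
first partials: E_s = -(64/3)*t + 32*s*t^2, E_t = -(64/3)*s + 32*s^2*t, F_s = -(32/3)*s + 24*s^2*t, F_t = 8*s^3, G_s = 16*s^3, G_t = 0
D = EG - F^2 = 73/9 - (64/3)*s*t + 16*s^2*t^2 + 4*s^4
expanded: Gamma^s_ss = (G E_s - 2F F_s + F E_t)/(2D), Gamma^s_st = (G E_t - F G_s)/(2D), Gamma^s_tt = (2G F_t - G G_s - F G_t)/(2D), Gamma^t_ss = (2E F_s - E E_t - F E_s)/(2D), Gamma^t_st = (E G_s - F E_t)/(2D), Gamma^t_tt = (E G_t - 2F F_t + F G_s)/(2D); substitute and cancel common factors


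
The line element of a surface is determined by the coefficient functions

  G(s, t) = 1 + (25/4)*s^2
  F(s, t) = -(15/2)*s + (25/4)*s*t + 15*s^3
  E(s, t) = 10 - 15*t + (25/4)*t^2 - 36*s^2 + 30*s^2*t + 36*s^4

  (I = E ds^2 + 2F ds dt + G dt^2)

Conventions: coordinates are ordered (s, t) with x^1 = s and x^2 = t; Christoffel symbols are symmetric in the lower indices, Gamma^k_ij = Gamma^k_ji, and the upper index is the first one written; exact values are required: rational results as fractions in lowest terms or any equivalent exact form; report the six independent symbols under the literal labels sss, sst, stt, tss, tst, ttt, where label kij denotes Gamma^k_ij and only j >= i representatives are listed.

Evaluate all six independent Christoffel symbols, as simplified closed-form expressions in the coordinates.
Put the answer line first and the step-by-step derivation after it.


Answer: Gamma_sss = (288*s^3 + 120*s*t - 144*s)/(144*s^4 + 120*s^2*t - 119*s^2 + 25*t^2 - 60*t + 40), Gamma_sst = (60*s^2 + 25*t - 30)/(144*s^4 + 120*s^2*t - 119*s^2 + 25*t^2 - 60*t + 40), Gamma_stt = 0, Gamma_tss = 120*s^2/(144*s^4 + 120*s^2*t - 119*s^2 + 25*t^2 - 60*t + 40), Gamma_tst = 25*s/(144*s^4 + 120*s^2*t - 119*s^2 + 25*t^2 - 60*t + 40), Gamma_ttt = 0

E = 10 - 15*t + (25/4)*t^2 - 36*s^2 + 30*s^2*t + 36*s^4; F = -(15/2)*s + (25/4)*s*t + 15*s^3; G = 1 + (25/4)*s^2
Gamma^k_ij = (1/2) g^{kl} (d_i g_jl + d_j g_il - d_l g_ij), with g^inv = (1/(EG-F^2)) [[G, -F], [-F, E]]
first partials: E_s = -72*s + 60*s*t + 144*s^3, E_t = -15 + (25/2)*t + 30*s^2, F_s = -15/2 + (25/4)*t + 45*s^2, F_t = (25/4)*s, G_s = (25/2)*s, G_t = 0
D = EG - F^2 = 10 - 15*t + (25/4)*t^2 - (119/4)*s^2 + 30*s^2*t + 36*s^4
expanded: Gamma^s_ss = (G E_s - 2F F_s + F E_t)/(2D), Gamma^s_st = (G E_t - F G_s)/(2D), Gamma^s_tt = (2G F_t - G G_s - F G_t)/(2D), Gamma^t_ss = (2E F_s - E E_t - F E_s)/(2D), Gamma^t_st = (E G_s - F E_t)/(2D), Gamma^t_tt = (E G_t - 2F F_t + F G_s)/(2D); substitute and cancel common factors


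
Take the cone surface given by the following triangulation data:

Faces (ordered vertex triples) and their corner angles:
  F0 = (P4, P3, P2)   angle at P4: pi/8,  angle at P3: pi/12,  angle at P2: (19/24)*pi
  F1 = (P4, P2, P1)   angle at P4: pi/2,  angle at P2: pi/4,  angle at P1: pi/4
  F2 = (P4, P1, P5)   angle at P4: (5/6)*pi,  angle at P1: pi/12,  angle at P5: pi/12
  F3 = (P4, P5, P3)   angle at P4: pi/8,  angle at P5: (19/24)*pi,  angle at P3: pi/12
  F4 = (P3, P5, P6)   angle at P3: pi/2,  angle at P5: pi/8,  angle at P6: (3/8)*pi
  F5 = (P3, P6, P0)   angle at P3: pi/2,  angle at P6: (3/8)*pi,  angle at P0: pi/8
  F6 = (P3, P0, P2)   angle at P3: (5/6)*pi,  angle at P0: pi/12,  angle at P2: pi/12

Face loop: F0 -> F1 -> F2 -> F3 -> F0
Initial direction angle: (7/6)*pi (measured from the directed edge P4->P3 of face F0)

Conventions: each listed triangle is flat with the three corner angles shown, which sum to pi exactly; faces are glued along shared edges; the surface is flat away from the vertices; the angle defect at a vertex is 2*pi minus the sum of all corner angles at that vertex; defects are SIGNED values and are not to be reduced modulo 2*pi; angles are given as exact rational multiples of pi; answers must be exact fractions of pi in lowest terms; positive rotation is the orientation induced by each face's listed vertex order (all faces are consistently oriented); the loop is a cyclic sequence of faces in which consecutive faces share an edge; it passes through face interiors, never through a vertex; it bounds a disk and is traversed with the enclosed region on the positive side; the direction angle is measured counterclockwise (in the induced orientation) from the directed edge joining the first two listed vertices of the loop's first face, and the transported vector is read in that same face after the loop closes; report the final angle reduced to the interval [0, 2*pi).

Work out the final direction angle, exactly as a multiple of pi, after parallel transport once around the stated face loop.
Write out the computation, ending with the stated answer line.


enclosed vertex P4: corner angles sum to (19/12)*pi, defect = 2*pi - (19/12)*pi = (5/12)*pi
holonomy = initial angle + sum of enclosed defects (mod 2*pi), positive in the induced orientation
final angle = (7/6)*pi + (5/12)*pi = (19/12)*pi (mod 2*pi)

Answer: final direction angle = (19/12)*pi


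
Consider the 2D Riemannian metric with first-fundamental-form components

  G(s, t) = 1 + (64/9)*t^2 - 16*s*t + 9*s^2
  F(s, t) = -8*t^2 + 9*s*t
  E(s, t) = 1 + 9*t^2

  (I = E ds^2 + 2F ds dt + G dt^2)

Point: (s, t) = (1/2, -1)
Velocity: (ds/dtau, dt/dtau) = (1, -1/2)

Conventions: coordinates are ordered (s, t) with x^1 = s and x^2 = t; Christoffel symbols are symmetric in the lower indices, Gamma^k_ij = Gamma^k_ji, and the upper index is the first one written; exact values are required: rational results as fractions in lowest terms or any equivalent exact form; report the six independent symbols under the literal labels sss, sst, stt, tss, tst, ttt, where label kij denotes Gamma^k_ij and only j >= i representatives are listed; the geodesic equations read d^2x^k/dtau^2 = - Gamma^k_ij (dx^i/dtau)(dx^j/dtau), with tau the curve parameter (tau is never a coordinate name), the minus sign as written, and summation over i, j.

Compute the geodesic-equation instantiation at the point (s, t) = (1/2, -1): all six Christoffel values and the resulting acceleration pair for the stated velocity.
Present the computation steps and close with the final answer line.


E = 10, F = -25/2, G = 661/36 at the point
E_s = 0, E_t = -18, F_s = -9, F_t = 41/2, G_s = 25, G_t = -200/9
EG - F^2 = 985/36;  g^inv = (36/985) * [[661/36, 25/2], [25/2, 10]]
first-kind symbols [ij,l] = (1/2)(d_i g_jl + d_j g_il - d_l g_ij): [ss,s] = E_s/2 = 0, [ss,t] = F_s - E_t/2 = 0, [st,s] = E_t/2 = -9, [st,t] = G_s/2 = 25/2, [tt,s] = F_t - G_s/2 = 8, [tt,t] = G_t/2 = -100/9
Gamma^s_ij = (G*[ij,s] - F*[ij,t])/(EG - F^2), Gamma^t_ij = (E*[ij,t] - F*[ij,s])/(EG - F^2)
Gamma_sss = 0, Gamma_sst = -324/985, Gamma_stt = 288/985, Gamma_tss = 0, Gamma_tst = 90/197, Gamma_ttt = -80/197
d^2s/dtau^2 = -(Gamma_sss*(1)^2 + 2*Gamma_sst*(1)*(-1/2) + Gamma_stt*(-1/2)^2) = -396/985
d^2t/dtau^2 = -(Gamma_tss*(1)^2 + 2*Gamma_tst*(1)*(-1/2) + Gamma_ttt*(-1/2)^2) = 110/197

Answer: Gamma_sss = 0, Gamma_sst = -324/985, Gamma_stt = 288/985, Gamma_tss = 0, Gamma_tst = 90/197, Gamma_ttt = -80/197; accelerations (d^2s/dtau^2, d^2t/dtau^2) = (-396/985, 110/197)


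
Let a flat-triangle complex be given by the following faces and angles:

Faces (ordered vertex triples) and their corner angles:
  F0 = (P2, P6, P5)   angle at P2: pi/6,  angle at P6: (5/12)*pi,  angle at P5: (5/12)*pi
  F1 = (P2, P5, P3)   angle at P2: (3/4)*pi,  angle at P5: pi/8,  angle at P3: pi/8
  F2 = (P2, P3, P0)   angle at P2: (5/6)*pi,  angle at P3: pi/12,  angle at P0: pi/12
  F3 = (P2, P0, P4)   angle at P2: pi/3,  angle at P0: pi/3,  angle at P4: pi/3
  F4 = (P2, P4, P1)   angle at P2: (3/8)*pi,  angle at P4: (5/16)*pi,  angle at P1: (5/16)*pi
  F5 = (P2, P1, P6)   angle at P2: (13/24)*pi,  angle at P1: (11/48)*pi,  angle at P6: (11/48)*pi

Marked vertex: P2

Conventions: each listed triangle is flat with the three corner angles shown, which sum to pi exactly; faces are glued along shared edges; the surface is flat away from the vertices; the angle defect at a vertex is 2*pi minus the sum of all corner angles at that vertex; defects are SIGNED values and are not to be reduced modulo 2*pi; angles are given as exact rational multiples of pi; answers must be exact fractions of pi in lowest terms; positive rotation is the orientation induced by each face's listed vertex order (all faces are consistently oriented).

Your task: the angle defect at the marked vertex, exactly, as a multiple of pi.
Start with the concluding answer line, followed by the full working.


Answer: defect(P2) = -pi

Sum of corner angles at P2: 3*pi
defect = 2*pi - 3*pi


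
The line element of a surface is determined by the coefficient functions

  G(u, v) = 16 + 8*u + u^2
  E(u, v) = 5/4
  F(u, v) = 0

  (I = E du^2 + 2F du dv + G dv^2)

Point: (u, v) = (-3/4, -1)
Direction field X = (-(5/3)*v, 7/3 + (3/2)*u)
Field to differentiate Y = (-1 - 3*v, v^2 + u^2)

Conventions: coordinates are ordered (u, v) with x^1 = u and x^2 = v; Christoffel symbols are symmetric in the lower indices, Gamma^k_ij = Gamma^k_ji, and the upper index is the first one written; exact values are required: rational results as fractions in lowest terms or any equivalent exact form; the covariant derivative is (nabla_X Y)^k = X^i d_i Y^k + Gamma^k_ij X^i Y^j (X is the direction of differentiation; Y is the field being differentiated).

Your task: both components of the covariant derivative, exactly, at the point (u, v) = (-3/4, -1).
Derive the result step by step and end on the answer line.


E = 5/4, F = 0, G = 169/16 at the point
E_u = 0, E_v = 0, F_u = 0, F_v = 0, G_u = 13/2, G_v = 0
EG - F^2 = 845/64;  g^inv = (64/845) * [[169/16, 0], [0, 5/4]]
first-kind symbols [ij,l] = (1/2)(d_i g_jl + d_j g_il - d_l g_ij): [uu,u] = E_u/2 = 0, [uu,v] = F_u - E_v/2 = 0, [uv,u] = E_v/2 = 0, [uv,v] = G_u/2 = 13/4, [vv,u] = F_v - G_u/2 = -13/4, [vv,v] = G_v/2 = 0
Gamma^u_ij = (G*[ij,u] - F*[ij,v])/(EG - F^2), Gamma^v_ij = (E*[ij,v] - F*[ij,u])/(EG - F^2)
Gamma_uuu = 0, Gamma_uuv = 0, Gamma_uvv = -13/5, Gamma_vuu = 0, Gamma_vuv = 4/13, Gamma_vvv = 0
X = (5/3, 29/24), Y = (2, 25/16) at the point

Answer: (nabla_X Y)^u = -3277/384, (nabla_X Y)^v = -263/78


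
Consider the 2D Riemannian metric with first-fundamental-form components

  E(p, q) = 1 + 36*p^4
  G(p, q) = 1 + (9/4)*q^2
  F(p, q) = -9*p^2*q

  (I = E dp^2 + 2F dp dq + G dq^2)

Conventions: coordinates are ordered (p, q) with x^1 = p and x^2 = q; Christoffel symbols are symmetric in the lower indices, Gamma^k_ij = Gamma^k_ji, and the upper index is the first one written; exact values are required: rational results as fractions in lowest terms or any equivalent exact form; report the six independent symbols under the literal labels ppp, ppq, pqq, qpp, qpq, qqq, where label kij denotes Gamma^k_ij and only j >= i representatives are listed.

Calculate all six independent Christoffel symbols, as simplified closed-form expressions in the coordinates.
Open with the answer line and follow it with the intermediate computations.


Answer: Gamma_ppp = 288*p^3/(144*p^4 + 9*q^2 + 4), Gamma_ppq = 0, Gamma_pqq = -36*p^2/(144*p^4 + 9*q^2 + 4), Gamma_qpp = -72*p*q/(144*p^4 + 9*q^2 + 4), Gamma_qpq = 0, Gamma_qqq = 9*q/(144*p^4 + 9*q^2 + 4)

E = 1 + 36*p^4; F = -9*p^2*q; G = 1 + (9/4)*q^2
Gamma^k_ij = (1/2) g^{kl} (d_i g_jl + d_j g_il - d_l g_ij), with g^inv = (1/(EG-F^2)) [[G, -F], [-F, E]]
first partials: E_p = 144*p^3, E_q = 0, F_p = -18*p*q, F_q = -9*p^2, G_p = 0, G_q = (9/2)*q
D = EG - F^2 = 1 + (9/4)*q^2 + 36*p^4
expanded: Gamma^p_pp = (G E_p - 2F F_p + F E_q)/(2D), Gamma^p_pq = (G E_q - F G_p)/(2D), Gamma^p_qq = (2G F_q - G G_p - F G_q)/(2D), Gamma^q_pp = (2E F_p - E E_q - F E_p)/(2D), Gamma^q_pq = (E G_p - F E_q)/(2D), Gamma^q_qq = (E G_q - 2F F_q + F G_p)/(2D); substitute and cancel common factors


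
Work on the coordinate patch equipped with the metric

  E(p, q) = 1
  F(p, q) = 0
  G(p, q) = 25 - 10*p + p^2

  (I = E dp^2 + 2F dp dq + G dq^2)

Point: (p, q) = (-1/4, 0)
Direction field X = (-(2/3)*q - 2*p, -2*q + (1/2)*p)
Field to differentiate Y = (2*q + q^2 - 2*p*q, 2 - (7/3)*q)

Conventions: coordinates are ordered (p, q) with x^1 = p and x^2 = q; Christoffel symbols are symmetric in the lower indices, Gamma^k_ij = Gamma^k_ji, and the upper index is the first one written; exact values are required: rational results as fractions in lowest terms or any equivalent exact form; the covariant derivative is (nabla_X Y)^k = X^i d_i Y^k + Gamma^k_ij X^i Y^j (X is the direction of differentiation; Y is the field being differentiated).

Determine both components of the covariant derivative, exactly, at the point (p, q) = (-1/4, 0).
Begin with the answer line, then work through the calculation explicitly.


Answer: (nabla_X Y)^p = -13/8, (nabla_X Y)^q = 17/168

E = 1, F = 0, G = 441/16 at the point
E_p = 0, E_q = 0, F_p = 0, F_q = 0, G_p = -21/2, G_q = 0
EG - F^2 = 441/16;  g^inv = (16/441) * [[441/16, 0], [0, 1]]
first-kind symbols [ij,l] = (1/2)(d_i g_jl + d_j g_il - d_l g_ij): [pp,p] = E_p/2 = 0, [pp,q] = F_p - E_q/2 = 0, [pq,p] = E_q/2 = 0, [pq,q] = G_p/2 = -21/4, [qq,p] = F_q - G_p/2 = 21/4, [qq,q] = G_q/2 = 0
Gamma^p_ij = (G*[ij,p] - F*[ij,q])/(EG - F^2), Gamma^q_ij = (E*[ij,q] - F*[ij,p])/(EG - F^2)
Gamma_ppp = 0, Gamma_ppq = 0, Gamma_pqq = 21/4, Gamma_qpp = 0, Gamma_qpq = -4/21, Gamma_qqq = 0
X = (1/2, -1/8), Y = (0, 2) at the point


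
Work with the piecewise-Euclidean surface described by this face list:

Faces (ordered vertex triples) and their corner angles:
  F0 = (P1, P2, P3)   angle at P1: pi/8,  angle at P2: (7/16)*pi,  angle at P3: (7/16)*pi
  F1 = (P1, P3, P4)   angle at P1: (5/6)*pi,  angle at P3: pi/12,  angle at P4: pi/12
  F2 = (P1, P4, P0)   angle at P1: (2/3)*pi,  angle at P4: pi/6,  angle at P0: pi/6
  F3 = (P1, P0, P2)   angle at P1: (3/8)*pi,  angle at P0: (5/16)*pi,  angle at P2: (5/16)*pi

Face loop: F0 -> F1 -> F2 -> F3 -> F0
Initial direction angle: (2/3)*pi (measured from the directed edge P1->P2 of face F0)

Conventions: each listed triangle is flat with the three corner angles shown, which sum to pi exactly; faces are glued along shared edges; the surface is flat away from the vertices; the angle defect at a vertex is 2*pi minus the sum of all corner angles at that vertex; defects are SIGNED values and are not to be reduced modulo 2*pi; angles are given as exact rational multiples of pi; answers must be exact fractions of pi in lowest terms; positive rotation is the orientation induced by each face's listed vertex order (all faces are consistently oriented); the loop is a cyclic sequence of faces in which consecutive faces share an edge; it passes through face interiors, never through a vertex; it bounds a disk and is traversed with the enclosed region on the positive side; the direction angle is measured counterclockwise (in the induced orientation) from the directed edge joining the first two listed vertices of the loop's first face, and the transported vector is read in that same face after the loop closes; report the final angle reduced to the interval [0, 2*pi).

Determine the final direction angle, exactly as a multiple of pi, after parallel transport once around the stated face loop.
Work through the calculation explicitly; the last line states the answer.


enclosed vertex P1: corner angles sum to 2*pi, defect = 2*pi - 2*pi = 0
by Gauss-Bonnet the loop rotates the vector by the enclosed defect sum (positive orientation, mod 2*pi)
final angle = (2/3)*pi + 0 = (2/3)*pi (mod 2*pi)

Answer: final direction angle = (2/3)*pi


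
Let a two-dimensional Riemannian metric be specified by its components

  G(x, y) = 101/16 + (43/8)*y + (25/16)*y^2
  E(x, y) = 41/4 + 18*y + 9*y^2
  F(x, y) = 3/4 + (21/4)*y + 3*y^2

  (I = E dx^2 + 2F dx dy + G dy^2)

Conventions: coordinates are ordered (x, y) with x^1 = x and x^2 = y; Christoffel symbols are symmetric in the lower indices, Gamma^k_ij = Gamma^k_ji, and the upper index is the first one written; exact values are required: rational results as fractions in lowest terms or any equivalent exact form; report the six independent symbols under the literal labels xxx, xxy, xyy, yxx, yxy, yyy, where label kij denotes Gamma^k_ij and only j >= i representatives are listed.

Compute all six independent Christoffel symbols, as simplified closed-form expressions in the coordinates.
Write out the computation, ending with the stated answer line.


E = 41/4 + 18*y + 9*y^2; F = 3/4 + (21/4)*y + 3*y^2; G = 101/16 + (43/8)*y + (25/16)*y^2
Gamma^k_ij = (1/2) g^{kl} (d_i g_jl + d_j g_il - d_l g_ij), with g^inv = (1/(EG-F^2)) [[G, -F], [-F, E]]
first partials: E_x = 0, E_y = 18 + 18*y, F_x = 0, F_y = 21/4 + 6*y, G_x = 0, G_y = 43/8 + (25/8)*y
D = EG - F^2 = 4105/64 + (5147/32)*y + (8801/64)*y^2 + 45*y^3 + (81/16)*y^4
expanded: Gamma^x_xx = (G E_x - 2F F_x + F E_y)/(2D), Gamma^x_xy = (G E_y - F G_x)/(2D), Gamma^x_yy = (2G F_y - G G_x - F G_y)/(2D), Gamma^y_xx = (2E F_x - E E_y - F E_x)/(2D), Gamma^y_xy = (E G_x - F E_y)/(2D), Gamma^y_yy = (E G_y - 2F F_y + F G_x)/(2D); substitute and cancel common factors

Answer: Gamma_xxx = (1728*y^3 + 4752*y^2 + 3456*y + 432)/(324*y^4 + 2880*y^3 + 8801*y^2 + 10294*y + 4105), Gamma_xxy = (900*y^3 + 3996*y^2 + 6732*y + 3636)/(324*y^4 + 2880*y^3 + 8801*y^2 + 10294*y + 4105), Gamma_xyy = (300*y^3 + 1548*y^2 + 3252*y + 1992)/(324*y^4 + 2880*y^3 + 8801*y^2 + 10294*y + 4105), Gamma_yxx = (-5184*y^3 - 15552*y^2 - 16272*y - 5904)/(324*y^4 + 2880*y^3 + 8801*y^2 + 10294*y + 4105), Gamma_yxy = (-1728*y^3 - 4752*y^2 - 3456*y - 432)/(324*y^4 + 2880*y^3 + 8801*y^2 + 10294*y + 4105), Gamma_yyy = (-252*y^3 + 324*y^2 + 2069*y + 1511)/(324*y^4 + 2880*y^3 + 8801*y^2 + 10294*y + 4105)


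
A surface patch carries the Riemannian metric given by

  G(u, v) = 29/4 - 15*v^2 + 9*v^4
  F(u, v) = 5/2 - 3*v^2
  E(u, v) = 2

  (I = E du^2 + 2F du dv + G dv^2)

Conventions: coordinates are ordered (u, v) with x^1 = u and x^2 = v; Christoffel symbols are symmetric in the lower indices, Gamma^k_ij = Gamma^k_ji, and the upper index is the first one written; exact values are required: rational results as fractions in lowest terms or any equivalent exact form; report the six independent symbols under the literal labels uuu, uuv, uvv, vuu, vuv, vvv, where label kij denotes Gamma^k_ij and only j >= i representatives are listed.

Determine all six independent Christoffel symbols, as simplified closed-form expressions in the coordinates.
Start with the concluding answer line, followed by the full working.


Answer: Gamma_uuu = 0, Gamma_uuv = 0, Gamma_uvv = -8*v/(12*v^4 - 20*v^2 + 11), Gamma_vuu = 0, Gamma_vuv = 0, Gamma_vvv = (24*v^3 - 20*v)/(12*v^4 - 20*v^2 + 11)

E = 2; F = 5/2 - 3*v^2; G = 29/4 - 15*v^2 + 9*v^4
Gamma^k_ij = (1/2) g^{kl} (d_i g_jl + d_j g_il - d_l g_ij), with g^inv = (1/(EG-F^2)) [[G, -F], [-F, E]]
first partials: E_u = 0, E_v = 0, F_u = 0, F_v = -6*v, G_u = 0, G_v = -30*v + 36*v^3
D = EG - F^2 = 33/4 - 15*v^2 + 9*v^4
expanded: Gamma^u_uu = (G E_u - 2F F_u + F E_v)/(2D), Gamma^u_uv = (G E_v - F G_u)/(2D), Gamma^u_vv = (2G F_v - G G_u - F G_v)/(2D), Gamma^v_uu = (2E F_u - E E_v - F E_u)/(2D), Gamma^v_uv = (E G_u - F E_v)/(2D), Gamma^v_vv = (E G_v - 2F F_v + F G_u)/(2D); substitute and cancel common factors


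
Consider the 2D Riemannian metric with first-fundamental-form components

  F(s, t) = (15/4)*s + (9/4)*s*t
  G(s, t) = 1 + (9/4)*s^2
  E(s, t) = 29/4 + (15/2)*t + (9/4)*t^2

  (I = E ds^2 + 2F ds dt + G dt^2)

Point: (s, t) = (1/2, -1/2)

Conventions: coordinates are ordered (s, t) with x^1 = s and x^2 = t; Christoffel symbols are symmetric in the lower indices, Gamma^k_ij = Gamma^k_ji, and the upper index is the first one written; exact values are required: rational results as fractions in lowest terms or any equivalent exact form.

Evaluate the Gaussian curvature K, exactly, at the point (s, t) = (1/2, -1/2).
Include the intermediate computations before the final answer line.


E = 65/16, F = 21/16, G = 25/16, EG - F^2 = 37/8 at the point
E_s = 0, E_t = 21/4, F_s = 21/8, F_t = 9/8, G_s = 9/4, G_t = 0
E_tt = 9/2, F_st = 9/4, G_ss = 9/2
Brioschi: K = (det M1 - det M2) / (EG - F^2)^2 with the standard first/second-derivative matrices M1, M2.
M1 = [[-E_tt/2 + F_st - G_ss/2, E_s/2, F_s - E_t/2], [F_t - G_s/2, E, F], [G_t/2, F, G]] = [[-9/4, 0, 0], [0, 65/16, 21/16], [0, 21/16, 25/16]]; det M1 = -333/32
M2 = [[0, E_t/2, G_s/2], [E_t/2, E, F], [G_s/2, F, G]] = [[0, 21/8, 9/8], [21/8, 65/16, 21/16], [9/8, 21/16, 25/16]]; det M2 = -261/32
det M1 - det M2 = -9/4; K = -9/4 / (37/8)^2 = -144/1369

Answer: K = -144/1369


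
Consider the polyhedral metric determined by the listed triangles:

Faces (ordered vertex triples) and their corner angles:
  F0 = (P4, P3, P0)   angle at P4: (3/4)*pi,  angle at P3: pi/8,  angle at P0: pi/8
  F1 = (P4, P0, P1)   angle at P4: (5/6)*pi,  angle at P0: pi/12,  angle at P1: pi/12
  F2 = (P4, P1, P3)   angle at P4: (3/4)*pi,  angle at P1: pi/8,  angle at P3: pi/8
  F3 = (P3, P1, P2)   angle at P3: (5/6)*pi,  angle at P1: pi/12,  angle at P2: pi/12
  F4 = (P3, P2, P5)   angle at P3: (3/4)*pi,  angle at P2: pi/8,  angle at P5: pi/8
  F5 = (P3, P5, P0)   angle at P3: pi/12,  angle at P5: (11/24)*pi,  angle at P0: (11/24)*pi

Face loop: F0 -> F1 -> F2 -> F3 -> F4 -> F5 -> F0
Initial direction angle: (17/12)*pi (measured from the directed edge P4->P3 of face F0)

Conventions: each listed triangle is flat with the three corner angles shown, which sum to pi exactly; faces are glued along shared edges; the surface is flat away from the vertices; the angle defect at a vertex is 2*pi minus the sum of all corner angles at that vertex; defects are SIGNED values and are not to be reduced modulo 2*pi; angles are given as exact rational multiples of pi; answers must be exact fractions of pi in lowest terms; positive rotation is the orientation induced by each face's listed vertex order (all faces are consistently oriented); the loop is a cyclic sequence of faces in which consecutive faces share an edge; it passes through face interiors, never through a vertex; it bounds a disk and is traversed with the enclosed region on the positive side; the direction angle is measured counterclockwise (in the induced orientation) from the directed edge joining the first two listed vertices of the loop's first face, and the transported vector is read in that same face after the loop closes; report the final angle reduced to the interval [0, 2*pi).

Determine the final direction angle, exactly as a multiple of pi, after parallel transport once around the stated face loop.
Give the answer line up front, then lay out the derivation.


Answer: final direction angle = (7/6)*pi

enclosed vertex P3: corner angles sum to (23/12)*pi, defect = 2*pi - (23/12)*pi = pi/12
enclosed vertex P4: corner angles sum to (7/3)*pi, defect = 2*pi - (7/3)*pi = -pi/3
holonomy = initial angle + sum of enclosed defects (mod 2*pi), positive in the induced orientation
final angle = (17/12)*pi - pi/4 = (7/6)*pi (mod 2*pi)
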